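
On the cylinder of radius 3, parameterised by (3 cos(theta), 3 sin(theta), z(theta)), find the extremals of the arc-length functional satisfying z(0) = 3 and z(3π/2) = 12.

Parameterise the cylinder of radius R = 3 as
    r(θ) = (3 cos θ, 3 sin θ, z(θ)).
The arc-length element is
    ds = sqrt(9 + (dz/dθ)^2) dθ,
so the Lagrangian is L = sqrt(9 + z'^2).
L depends on z' only, not on z or θ, so ∂L/∂z = 0 and
    ∂L/∂z' = z' / sqrt(9 + z'^2).
The Euler-Lagrange equation gives
    d/dθ( z' / sqrt(9 + z'^2) ) = 0,
so z' is constant. Integrating once:
    z(θ) = a θ + b,
a helix on the cylinder (a straight line when the cylinder is unrolled). The constants a, b are determined by the endpoint conditions.
With endpoint conditions z(0) = 3 and z(3π/2) = 12: from z(0) = b we get b = 3, and a·3π/2 + 3 = 12 gives a = 6/π, so
    z(θ) = (6/π) θ + 3.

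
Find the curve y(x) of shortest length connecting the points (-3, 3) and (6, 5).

Arc-length functional: J[y] = ∫ sqrt(1 + (y')^2) dx.
Lagrangian L = sqrt(1 + (y')^2) has no explicit y dependence, so ∂L/∂y = 0 and the Euler-Lagrange equation gives
    d/dx( y' / sqrt(1 + (y')^2) ) = 0  ⇒  y' / sqrt(1 + (y')^2) = const.
Hence y' is constant, so y(x) is affine.
Fitting the endpoints (-3, 3) and (6, 5):
    slope m = (5 − 3) / (6 − (-3)) = 2/9,
    intercept c = 3 − m·(-3) = 11/3.
Extremal: y(x) = (2/9) x + 11/3.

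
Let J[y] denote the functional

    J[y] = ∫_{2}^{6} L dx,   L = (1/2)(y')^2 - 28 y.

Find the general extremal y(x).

The Lagrangian is L = (1/2)(y')^2 - 28 y.
∂L/∂y = -28.
∂L/∂y' = y'.
The Euler-Lagrange equation d/dx(∂L/∂y') − ∂L/∂y = 0 becomes:
    y'' + 28 = 0
General solution: y(x) = -14 x^2 + A x + B, where A and B are arbitrary constants fixed by the endpoint conditions.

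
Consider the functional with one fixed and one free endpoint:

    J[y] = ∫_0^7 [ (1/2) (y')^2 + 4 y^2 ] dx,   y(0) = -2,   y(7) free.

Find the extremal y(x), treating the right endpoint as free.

The Lagrangian L = (1/2) (y')^2 + 4 y^2 gives
    ∂L/∂y = 8 y,   ∂L/∂y' = y'.
Euler-Lagrange: y'' − 8 y = 0.
With k = sqrt(8), the general solution is
    y(x) = A cosh(sqrt(8) x) + B sinh(sqrt(8) x).
Fixed left endpoint y(0) = -2 ⇒ A = -2.
The right endpoint x = 7 is free, so the natural (transversality) condition is ∂L/∂y' |_{x=7} = 0, i.e. y'(7) = 0.
Compute y'(x) = A k sinh(k x) + B k cosh(k x), so
    y'(7) = A k sinh(k·7) + B k cosh(k·7) = 0
    ⇒ B = −A tanh(k·7) = 2 tanh(sqrt(8)·7).
Therefore the extremal is
    y(x) = −2 cosh(sqrt(8) x) + 2 tanh(sqrt(8)·7) sinh(sqrt(8) x).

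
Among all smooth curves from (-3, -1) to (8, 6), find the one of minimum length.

Arc-length functional: J[y] = ∫ sqrt(1 + (y')^2) dx.
Lagrangian L = sqrt(1 + (y')^2) has no explicit y dependence, so ∂L/∂y = 0 and the Euler-Lagrange equation gives
    d/dx( y' / sqrt(1 + (y')^2) ) = 0  ⇒  y' / sqrt(1 + (y')^2) = const.
Hence y' is constant, so y(x) is affine.
Fitting the endpoints (-3, -1) and (8, 6):
    slope m = (6 − (-1)) / (8 − (-3)) = 7/11,
    intercept c = (-1) − m·(-3) = 10/11.
Extremal: y(x) = (7/11) x + 10/11.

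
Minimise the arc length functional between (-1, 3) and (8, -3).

Arc-length functional: J[y] = ∫ sqrt(1 + (y')^2) dx.
Lagrangian L = sqrt(1 + (y')^2) has no explicit y dependence, so ∂L/∂y = 0 and the Euler-Lagrange equation gives
    d/dx( y' / sqrt(1 + (y')^2) ) = 0  ⇒  y' / sqrt(1 + (y')^2) = const.
Hence y' is constant, so y(x) is affine.
Fitting the endpoints (-1, 3) and (8, -3):
    slope m = ((-3) − 3) / (8 − (-1)) = -2/3,
    intercept c = 3 − m·(-1) = 7/3.
Extremal: y(x) = (-2/3) x + 7/3.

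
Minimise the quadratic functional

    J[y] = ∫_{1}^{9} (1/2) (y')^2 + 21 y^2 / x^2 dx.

The Lagrangian is L = (1/2) (y')^2 + 21 y^2 / x^2.
Compute ∂L/∂y = 42y/x^2, ∂L/∂y' = y'.
The Euler-Lagrange equation d/dx(∂L/∂y') − ∂L/∂y = 0 reduces to
    y'' − 42/x^2 · y = 0  (x > 0).
Its general solution is
    y(x) = A x^7 + B x^(-6),
with A, B fixed by the endpoint conditions.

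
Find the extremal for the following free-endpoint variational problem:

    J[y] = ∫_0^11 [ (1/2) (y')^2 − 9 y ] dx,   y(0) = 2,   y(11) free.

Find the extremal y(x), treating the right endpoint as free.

The Lagrangian L = (1/2) (y')^2 − 9 y gives
    ∂L/∂y = −9,   ∂L/∂y' = y'.
Euler-Lagrange: d/dx(y') − (−9) = 0, i.e. y'' + 9 = 0, so
    y(x) = −(9/2) x^2 + C1 x + C2.
Fixed left endpoint y(0) = 2 ⇒ C2 = 2.
The right endpoint x = 11 is free, so the natural (transversality) condition is ∂L/∂y' |_{x=11} = 0, i.e. y'(11) = 0.
Compute y'(x) = −9 x + C1, so y'(11) = −99 + C1 = 0 ⇒ C1 = 99.
Therefore the extremal is
    y(x) = −(9/2) x^2 + 99 x + 2.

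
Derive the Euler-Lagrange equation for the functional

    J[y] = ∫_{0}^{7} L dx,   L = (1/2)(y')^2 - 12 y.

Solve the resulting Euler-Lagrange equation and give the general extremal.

The Lagrangian is L = (1/2)(y')^2 - 12 y.
∂L/∂y = -12.
∂L/∂y' = y'.
The Euler-Lagrange equation d/dx(∂L/∂y') − ∂L/∂y = 0 becomes:
    y'' + 12 = 0
General solution: y(x) = -6 x^2 + A x + B, where A and B are arbitrary constants fixed by the endpoint conditions.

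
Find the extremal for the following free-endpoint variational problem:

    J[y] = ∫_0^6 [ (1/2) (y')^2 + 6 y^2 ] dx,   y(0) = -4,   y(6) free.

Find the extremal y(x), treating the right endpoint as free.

The Lagrangian L = (1/2) (y')^2 + 6 y^2 gives
    ∂L/∂y = 12 y,   ∂L/∂y' = y'.
Euler-Lagrange: y'' − 12 y = 0.
With k = sqrt(12), the general solution is
    y(x) = A cosh(sqrt(12) x) + B sinh(sqrt(12) x).
Fixed left endpoint y(0) = -4 ⇒ A = -4.
The right endpoint x = 6 is free, so the natural (transversality) condition is ∂L/∂y' |_{x=6} = 0, i.e. y'(6) = 0.
Compute y'(x) = A k sinh(k x) + B k cosh(k x), so
    y'(6) = A k sinh(k·6) + B k cosh(k·6) = 0
    ⇒ B = −A tanh(k·6) = 4 tanh(sqrt(12)·6).
Therefore the extremal is
    y(x) = −4 cosh(sqrt(12) x) + 4 tanh(sqrt(12)·6) sinh(sqrt(12) x).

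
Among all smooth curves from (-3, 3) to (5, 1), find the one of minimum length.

Arc-length functional: J[y] = ∫ sqrt(1 + (y')^2) dx.
Lagrangian L = sqrt(1 + (y')^2) has no explicit y dependence, so ∂L/∂y = 0 and the Euler-Lagrange equation gives
    d/dx( y' / sqrt(1 + (y')^2) ) = 0  ⇒  y' / sqrt(1 + (y')^2) = const.
Hence y' is constant, so y(x) is affine.
Fitting the endpoints (-3, 3) and (5, 1):
    slope m = (1 − 3) / (5 − (-3)) = -1/4,
    intercept c = 3 − m·(-3) = 9/4.
Extremal: y(x) = (-1/4) x + 9/4.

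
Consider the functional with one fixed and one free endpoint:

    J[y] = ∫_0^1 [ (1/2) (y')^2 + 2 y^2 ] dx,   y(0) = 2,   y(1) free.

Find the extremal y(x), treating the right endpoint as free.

The Lagrangian L = (1/2) (y')^2 + 2 y^2 gives
    ∂L/∂y = 4 y,   ∂L/∂y' = y'.
Euler-Lagrange: y'' − 4 y = 0.
With k = 2, the general solution is
    y(x) = A cosh(2 x) + B sinh(2 x).
Fixed left endpoint y(0) = 2 ⇒ A = 2.
The right endpoint x = 1 is free, so the natural (transversality) condition is ∂L/∂y' |_{x=1} = 0, i.e. y'(1) = 0.
Compute y'(x) = A k sinh(k x) + B k cosh(k x), so
    y'(1) = A k sinh(k·1) + B k cosh(k·1) = 0
    ⇒ B = −A tanh(k·1) = − 2 tanh(2·1).
Therefore the extremal is
    y(x) = 2 cosh(2 x) − 2 tanh(2·1) sinh(2 x).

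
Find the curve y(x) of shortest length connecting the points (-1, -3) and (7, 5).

Arc-length functional: J[y] = ∫ sqrt(1 + (y')^2) dx.
Lagrangian L = sqrt(1 + (y')^2) has no explicit y dependence, so ∂L/∂y = 0 and the Euler-Lagrange equation gives
    d/dx( y' / sqrt(1 + (y')^2) ) = 0  ⇒  y' / sqrt(1 + (y')^2) = const.
Hence y' is constant, so y(x) is affine.
Fitting the endpoints (-1, -3) and (7, 5):
    slope m = (5 − (-3)) / (7 − (-1)) = 1,
    intercept c = (-3) − m·(-1) = -2.
Extremal: y(x) = x - 2.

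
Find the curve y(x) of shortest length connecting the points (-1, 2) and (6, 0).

Arc-length functional: J[y] = ∫ sqrt(1 + (y')^2) dx.
Lagrangian L = sqrt(1 + (y')^2) has no explicit y dependence, so ∂L/∂y = 0 and the Euler-Lagrange equation gives
    d/dx( y' / sqrt(1 + (y')^2) ) = 0  ⇒  y' / sqrt(1 + (y')^2) = const.
Hence y' is constant, so y(x) is affine.
Fitting the endpoints (-1, 2) and (6, 0):
    slope m = (0 − 2) / (6 − (-1)) = -2/7,
    intercept c = 2 − m·(-1) = 12/7.
Extremal: y(x) = (-2/7) x + 12/7.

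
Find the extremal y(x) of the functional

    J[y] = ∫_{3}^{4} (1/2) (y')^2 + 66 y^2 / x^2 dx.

The Lagrangian is L = (1/2) (y')^2 + 66 y^2 / x^2.
Compute ∂L/∂y = 132y/x^2, ∂L/∂y' = y'.
The Euler-Lagrange equation d/dx(∂L/∂y') − ∂L/∂y = 0 reduces to
    y'' − 132/x^2 · y = 0  (x > 0).
Its general solution is
    y(x) = A x^12 + B x^(-11),
with A, B fixed by the endpoint conditions.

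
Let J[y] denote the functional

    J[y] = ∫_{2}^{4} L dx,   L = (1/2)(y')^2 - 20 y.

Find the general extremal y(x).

The Lagrangian is L = (1/2)(y')^2 - 20 y.
∂L/∂y = -20.
∂L/∂y' = y'.
The Euler-Lagrange equation d/dx(∂L/∂y') − ∂L/∂y = 0 becomes:
    y'' + 20 = 0
General solution: y(x) = -10 x^2 + A x + B, where A and B are arbitrary constants fixed by the endpoint conditions.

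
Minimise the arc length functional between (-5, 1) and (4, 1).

Arc-length functional: J[y] = ∫ sqrt(1 + (y')^2) dx.
Lagrangian L = sqrt(1 + (y')^2) has no explicit y dependence, so ∂L/∂y = 0 and the Euler-Lagrange equation gives
    d/dx( y' / sqrt(1 + (y')^2) ) = 0  ⇒  y' / sqrt(1 + (y')^2) = const.
Hence y' is constant, so y(x) is affine.
Fitting the endpoints (-5, 1) and (4, 1):
    slope m = (1 − 1) / (4 − (-5)) = 0,
    intercept c = 1 − m·(-5) = 1.
Extremal: y(x) = 1.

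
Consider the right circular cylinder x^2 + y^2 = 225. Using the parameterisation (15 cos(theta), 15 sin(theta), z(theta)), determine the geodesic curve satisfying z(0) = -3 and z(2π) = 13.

Parameterise the cylinder of radius R = 15 as
    r(θ) = (15 cos θ, 15 sin θ, z(θ)).
The arc-length element is
    ds = sqrt(225 + (dz/dθ)^2) dθ,
so the Lagrangian is L = sqrt(225 + z'^2).
L depends on z' only, not on z or θ, so ∂L/∂z = 0 and
    ∂L/∂z' = z' / sqrt(225 + z'^2).
The Euler-Lagrange equation gives
    d/dθ( z' / sqrt(225 + z'^2) ) = 0,
so z' is constant. Integrating once:
    z(θ) = a θ + b,
a helix on the cylinder (a straight line when the cylinder is unrolled). The constants a, b are determined by the endpoint conditions.
With endpoint conditions z(0) = -3 and z(2π) = 13: from z(0) = b we get b = -3, and a·2π + -3 = 13 gives a = 8/π, so
    z(θ) = (8/π) θ − 3.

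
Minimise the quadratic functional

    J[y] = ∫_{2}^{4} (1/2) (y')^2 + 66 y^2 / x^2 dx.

The Lagrangian is L = (1/2) (y')^2 + 66 y^2 / x^2.
Compute ∂L/∂y = 132y/x^2, ∂L/∂y' = y'.
The Euler-Lagrange equation d/dx(∂L/∂y') − ∂L/∂y = 0 reduces to
    y'' − 132/x^2 · y = 0  (x > 0).
Its general solution is
    y(x) = A x^12 + B x^(-11),
with A, B fixed by the endpoint conditions.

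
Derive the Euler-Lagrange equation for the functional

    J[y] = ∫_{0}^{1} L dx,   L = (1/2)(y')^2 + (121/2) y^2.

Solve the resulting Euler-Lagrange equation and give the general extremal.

The Lagrangian is L = (1/2)(y')^2 + (121/2) y^2.
∂L/∂y = 121y.
∂L/∂y' = y'.
The Euler-Lagrange equation d/dx(∂L/∂y') − ∂L/∂y = 0 becomes:
    y'' - 121 y = 0
General solution: y(x) = A e^(11x) + B e^(-11x), where A and B are arbitrary constants fixed by the endpoint conditions.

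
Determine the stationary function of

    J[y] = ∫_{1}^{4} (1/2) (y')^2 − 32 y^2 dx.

The Lagrangian is L = (1/2) (y')^2 − 32 y^2.
Compute ∂L/∂y = -64y, ∂L/∂y' = y'.
The Euler-Lagrange equation d/dx(∂L/∂y') − ∂L/∂y = 0 reduces to
    y'' + 64 y = 0.
Its general solution is
    y(x) = A sin(8x) + B cos(8x),
with A, B fixed by the endpoint conditions.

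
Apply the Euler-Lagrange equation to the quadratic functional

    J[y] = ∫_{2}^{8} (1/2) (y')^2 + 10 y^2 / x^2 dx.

The Lagrangian is L = (1/2) (y')^2 + 10 y^2 / x^2.
Compute ∂L/∂y = 20y/x^2, ∂L/∂y' = y'.
The Euler-Lagrange equation d/dx(∂L/∂y') − ∂L/∂y = 0 reduces to
    y'' − 20/x^2 · y = 0  (x > 0).
Its general solution is
    y(x) = A x^5 + B x^(-4),
with A, B fixed by the endpoint conditions.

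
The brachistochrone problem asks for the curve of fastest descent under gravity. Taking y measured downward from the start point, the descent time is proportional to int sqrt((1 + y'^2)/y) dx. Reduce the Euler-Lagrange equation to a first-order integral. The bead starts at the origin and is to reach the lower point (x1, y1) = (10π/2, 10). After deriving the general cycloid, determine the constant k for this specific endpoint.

The Lagrangian L = sqrt((1 + y'^2) / y) has no explicit x dependence, so the Beltrami identity applies:
    L − y' ∂L/∂y' = C.
Compute ∂L/∂y' = y' / sqrt(y (1 + y'^2)).
Substitute:
    sqrt((1 + y'^2)/y) − y'·y' / sqrt(y (1 + y'^2))
    = (1 + y'^2) / sqrt(y (1 + y'^2)) − y'^2 / sqrt(y (1 + y'^2))
    = 1 / sqrt(y (1 + y'^2)) = C.
Squaring and rearranging gives the first integral
    y (1 + y'^2) = 1/C^2 =: k   (constant).
Solving this first-order ODE by the substitution
    y = (k/2)(1 − cos θ)
yields the cycloid parameterisation
    x(θ) = (k/2)(θ − sin θ),   y(θ) = (k/2)(1 − cos θ).
The constant k is fixed by the endpoint condition.
Now fit the given lower endpoint (x1, y1) = (10π/2, 10). At the bottom of the first arch (θ = π), the parametric equations give
    y(π) = (k/2)(1 − cos π) = k,
    x(π) = (k/2)(π − sin π) = kπ/2.
Matching y(π) = 10 gives k = 10, consistent with x(π) = 10π/2. Therefore the specific cycloid is
    x(θ) = (10/2)(θ − sin θ),   y(θ) = (10/2)(1 − cos θ).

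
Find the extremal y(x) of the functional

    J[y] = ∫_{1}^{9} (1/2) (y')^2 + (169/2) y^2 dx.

The Lagrangian is L = (1/2) (y')^2 + (169/2) y^2.
Compute ∂L/∂y = 169y, ∂L/∂y' = y'.
The Euler-Lagrange equation d/dx(∂L/∂y') − ∂L/∂y = 0 reduces to
    y'' − 169 y = 0.
Its general solution is
    y(x) = A e^(13x) + B e^(−13x),
with A, B fixed by the endpoint conditions.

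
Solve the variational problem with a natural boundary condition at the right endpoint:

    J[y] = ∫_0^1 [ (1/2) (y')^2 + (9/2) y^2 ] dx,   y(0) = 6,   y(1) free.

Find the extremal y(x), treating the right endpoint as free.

The Lagrangian L = (1/2) (y')^2 + (9/2) y^2 gives
    ∂L/∂y = 9 y,   ∂L/∂y' = y'.
Euler-Lagrange: y'' − 9 y = 0.
With k = 3, the general solution is
    y(x) = A cosh(3 x) + B sinh(3 x).
Fixed left endpoint y(0) = 6 ⇒ A = 6.
The right endpoint x = 1 is free, so the natural (transversality) condition is ∂L/∂y' |_{x=1} = 0, i.e. y'(1) = 0.
Compute y'(x) = A k sinh(k x) + B k cosh(k x), so
    y'(1) = A k sinh(k·1) + B k cosh(k·1) = 0
    ⇒ B = −A tanh(k·1) = − 6 tanh(3·1).
Therefore the extremal is
    y(x) = 6 cosh(3 x) − 6 tanh(3·1) sinh(3 x).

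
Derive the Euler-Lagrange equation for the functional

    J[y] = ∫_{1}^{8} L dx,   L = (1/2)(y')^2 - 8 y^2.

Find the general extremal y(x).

The Lagrangian is L = (1/2)(y')^2 - 8 y^2.
∂L/∂y = -16y.
∂L/∂y' = y'.
The Euler-Lagrange equation d/dx(∂L/∂y') − ∂L/∂y = 0 becomes:
    y'' + 16 y = 0
General solution: y(x) = A sin(4x) + B cos(4x), where A and B are arbitrary constants fixed by the endpoint conditions.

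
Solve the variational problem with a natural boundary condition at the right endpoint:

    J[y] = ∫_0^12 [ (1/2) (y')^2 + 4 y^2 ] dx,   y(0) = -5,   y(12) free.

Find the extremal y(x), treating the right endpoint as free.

The Lagrangian L = (1/2) (y')^2 + 4 y^2 gives
    ∂L/∂y = 8 y,   ∂L/∂y' = y'.
Euler-Lagrange: y'' − 8 y = 0.
With k = sqrt(8), the general solution is
    y(x) = A cosh(sqrt(8) x) + B sinh(sqrt(8) x).
Fixed left endpoint y(0) = -5 ⇒ A = -5.
The right endpoint x = 12 is free, so the natural (transversality) condition is ∂L/∂y' |_{x=12} = 0, i.e. y'(12) = 0.
Compute y'(x) = A k sinh(k x) + B k cosh(k x), so
    y'(12) = A k sinh(k·12) + B k cosh(k·12) = 0
    ⇒ B = −A tanh(k·12) = 5 tanh(sqrt(8)·12).
Therefore the extremal is
    y(x) = −5 cosh(sqrt(8) x) + 5 tanh(sqrt(8)·12) sinh(sqrt(8) x).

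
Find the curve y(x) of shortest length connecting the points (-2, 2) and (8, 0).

Arc-length functional: J[y] = ∫ sqrt(1 + (y')^2) dx.
Lagrangian L = sqrt(1 + (y')^2) has no explicit y dependence, so ∂L/∂y = 0 and the Euler-Lagrange equation gives
    d/dx( y' / sqrt(1 + (y')^2) ) = 0  ⇒  y' / sqrt(1 + (y')^2) = const.
Hence y' is constant, so y(x) is affine.
Fitting the endpoints (-2, 2) and (8, 0):
    slope m = (0 − 2) / (8 − (-2)) = -1/5,
    intercept c = 2 − m·(-2) = 8/5.
Extremal: y(x) = (-1/5) x + 8/5.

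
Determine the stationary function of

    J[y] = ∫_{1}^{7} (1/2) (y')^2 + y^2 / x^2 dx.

The Lagrangian is L = (1/2) (y')^2 + y^2 / x^2.
Compute ∂L/∂y = 2y/x^2, ∂L/∂y' = y'.
The Euler-Lagrange equation d/dx(∂L/∂y') − ∂L/∂y = 0 reduces to
    y'' − 2/x^2 · y = 0  (x > 0).
Its general solution is
    y(x) = A x^2 + B / x,
with A, B fixed by the endpoint conditions.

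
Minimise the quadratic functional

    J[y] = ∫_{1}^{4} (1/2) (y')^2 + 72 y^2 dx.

The Lagrangian is L = (1/2) (y')^2 + 72 y^2.
Compute ∂L/∂y = 144y, ∂L/∂y' = y'.
The Euler-Lagrange equation d/dx(∂L/∂y') − ∂L/∂y = 0 reduces to
    y'' − 144 y = 0.
Its general solution is
    y(x) = A e^(12x) + B e^(−12x),
with A, B fixed by the endpoint conditions.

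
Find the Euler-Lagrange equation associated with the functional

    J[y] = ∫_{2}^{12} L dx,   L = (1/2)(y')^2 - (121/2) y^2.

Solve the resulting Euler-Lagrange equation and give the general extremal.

The Lagrangian is L = (1/2)(y')^2 - (121/2) y^2.
∂L/∂y = -121y.
∂L/∂y' = y'.
The Euler-Lagrange equation d/dx(∂L/∂y') − ∂L/∂y = 0 becomes:
    y'' + 121 y = 0
General solution: y(x) = A sin(11x) + B cos(11x), where A and B are arbitrary constants fixed by the endpoint conditions.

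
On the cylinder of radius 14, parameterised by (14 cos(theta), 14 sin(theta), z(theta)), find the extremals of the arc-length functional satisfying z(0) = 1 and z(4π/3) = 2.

Parameterise the cylinder of radius R = 14 as
    r(θ) = (14 cos θ, 14 sin θ, z(θ)).
The arc-length element is
    ds = sqrt(196 + (dz/dθ)^2) dθ,
so the Lagrangian is L = sqrt(196 + z'^2).
L depends on z' only, not on z or θ, so ∂L/∂z = 0 and
    ∂L/∂z' = z' / sqrt(196 + z'^2).
The Euler-Lagrange equation gives
    d/dθ( z' / sqrt(196 + z'^2) ) = 0,
so z' is constant. Integrating once:
    z(θ) = a θ + b,
a helix on the cylinder (a straight line when the cylinder is unrolled). The constants a, b are determined by the endpoint conditions.
With endpoint conditions z(0) = 1 and z(4π/3) = 2: from z(0) = b we get b = 1, and a·4π/3 + 1 = 2 gives a = 3/(4π), so
    z(θ) = (3/(4π)) θ + 1.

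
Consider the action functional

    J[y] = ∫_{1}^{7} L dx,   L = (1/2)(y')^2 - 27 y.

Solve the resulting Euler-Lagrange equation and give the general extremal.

The Lagrangian is L = (1/2)(y')^2 - 27 y.
∂L/∂y = -27.
∂L/∂y' = y'.
The Euler-Lagrange equation d/dx(∂L/∂y') − ∂L/∂y = 0 becomes:
    y'' + 27 = 0
General solution: y(x) = -(27/2) x^2 + A x + B, where A and B are arbitrary constants fixed by the endpoint conditions.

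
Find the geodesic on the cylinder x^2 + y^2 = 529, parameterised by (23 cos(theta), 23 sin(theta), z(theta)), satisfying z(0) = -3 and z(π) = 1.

Parameterise the cylinder of radius R = 23 as
    r(θ) = (23 cos θ, 23 sin θ, z(θ)).
The arc-length element is
    ds = sqrt(529 + (dz/dθ)^2) dθ,
so the Lagrangian is L = sqrt(529 + z'^2).
L depends on z' only, not on z or θ, so ∂L/∂z = 0 and
    ∂L/∂z' = z' / sqrt(529 + z'^2).
The Euler-Lagrange equation gives
    d/dθ( z' / sqrt(529 + z'^2) ) = 0,
so z' is constant. Integrating once:
    z(θ) = a θ + b,
a helix on the cylinder (a straight line when the cylinder is unrolled). The constants a, b are determined by the endpoint conditions.
With endpoint conditions z(0) = -3 and z(π) = 1: from z(0) = b we get b = -3, and a·π + -3 = 1 gives a = 4/π, so
    z(θ) = (4/π) θ − 3.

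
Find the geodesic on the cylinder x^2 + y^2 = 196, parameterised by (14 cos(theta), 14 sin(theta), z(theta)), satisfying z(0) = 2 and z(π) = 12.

Parameterise the cylinder of radius R = 14 as
    r(θ) = (14 cos θ, 14 sin θ, z(θ)).
The arc-length element is
    ds = sqrt(196 + (dz/dθ)^2) dθ,
so the Lagrangian is L = sqrt(196 + z'^2).
L depends on z' only, not on z or θ, so ∂L/∂z = 0 and
    ∂L/∂z' = z' / sqrt(196 + z'^2).
The Euler-Lagrange equation gives
    d/dθ( z' / sqrt(196 + z'^2) ) = 0,
so z' is constant. Integrating once:
    z(θ) = a θ + b,
a helix on the cylinder (a straight line when the cylinder is unrolled). The constants a, b are determined by the endpoint conditions.
With endpoint conditions z(0) = 2 and z(π) = 12: from z(0) = b we get b = 2, and a·π + 2 = 12 gives a = 10/π, so
    z(θ) = (10/π) θ + 2.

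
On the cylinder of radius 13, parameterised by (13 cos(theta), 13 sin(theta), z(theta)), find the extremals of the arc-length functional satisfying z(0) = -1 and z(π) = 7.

Parameterise the cylinder of radius R = 13 as
    r(θ) = (13 cos θ, 13 sin θ, z(θ)).
The arc-length element is
    ds = sqrt(169 + (dz/dθ)^2) dθ,
so the Lagrangian is L = sqrt(169 + z'^2).
L depends on z' only, not on z or θ, so ∂L/∂z = 0 and
    ∂L/∂z' = z' / sqrt(169 + z'^2).
The Euler-Lagrange equation gives
    d/dθ( z' / sqrt(169 + z'^2) ) = 0,
so z' is constant. Integrating once:
    z(θ) = a θ + b,
a helix on the cylinder (a straight line when the cylinder is unrolled). The constants a, b are determined by the endpoint conditions.
With endpoint conditions z(0) = -1 and z(π) = 7: from z(0) = b we get b = -1, and a·π + -1 = 7 gives a = 8/π, so
    z(θ) = (8/π) θ − 1.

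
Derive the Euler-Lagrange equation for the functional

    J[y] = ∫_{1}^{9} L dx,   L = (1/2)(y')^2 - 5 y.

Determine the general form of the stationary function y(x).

The Lagrangian is L = (1/2)(y')^2 - 5 y.
∂L/∂y = -5.
∂L/∂y' = y'.
The Euler-Lagrange equation d/dx(∂L/∂y') − ∂L/∂y = 0 becomes:
    y'' + 5 = 0
General solution: y(x) = -(5/2) x^2 + A x + B, where A and B are arbitrary constants fixed by the endpoint conditions.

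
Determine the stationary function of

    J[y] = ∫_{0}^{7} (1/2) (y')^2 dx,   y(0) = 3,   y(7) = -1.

The Lagrangian is L = (1/2) (y')^2.
Compute ∂L/∂y = 0, ∂L/∂y' = y'.
The Euler-Lagrange equation d/dx(∂L/∂y') − ∂L/∂y = 0 reduces to
    y'' = 0.
Its general solution is
    y(x) = A x + B,
with A, B fixed by the endpoint conditions.
Applying the endpoint conditions y(0) = 3 and y(7) = -1: solve A·0 + B = 3 and A·7 + B = -1. Subtracting gives A(7 − 0) = -1 − 3, so A = -4/7, and B = 3 − A·0 = 3. Therefore
    y(x) = (-4/7) x + 3.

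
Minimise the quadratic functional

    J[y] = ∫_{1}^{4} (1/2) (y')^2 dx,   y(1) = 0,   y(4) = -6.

The Lagrangian is L = (1/2) (y')^2.
Compute ∂L/∂y = 0, ∂L/∂y' = y'.
The Euler-Lagrange equation d/dx(∂L/∂y') − ∂L/∂y = 0 reduces to
    y'' = 0.
Its general solution is
    y(x) = A x + B,
with A, B fixed by the endpoint conditions.
Applying the endpoint conditions y(1) = 0 and y(4) = -6: solve A·1 + B = 0 and A·4 + B = -6. Subtracting gives A(4 − 1) = -6 − 0, so A = -2, and B = 0 − A·1 = 2. Therefore
    y(x) = -2 x + 2.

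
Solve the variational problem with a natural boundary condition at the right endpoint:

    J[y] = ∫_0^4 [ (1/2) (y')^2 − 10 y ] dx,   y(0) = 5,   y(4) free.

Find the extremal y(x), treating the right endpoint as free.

The Lagrangian L = (1/2) (y')^2 − 10 y gives
    ∂L/∂y = −10,   ∂L/∂y' = y'.
Euler-Lagrange: d/dx(y') − (−10) = 0, i.e. y'' + 10 = 0, so
    y(x) = −(10/2) x^2 + C1 x + C2.
Fixed left endpoint y(0) = 5 ⇒ C2 = 5.
The right endpoint x = 4 is free, so the natural (transversality) condition is ∂L/∂y' |_{x=4} = 0, i.e. y'(4) = 0.
Compute y'(x) = −10 x + C1, so y'(4) = −40 + C1 = 0 ⇒ C1 = 40.
Therefore the extremal is
    y(x) = −5 x^2 + 40 x + 5.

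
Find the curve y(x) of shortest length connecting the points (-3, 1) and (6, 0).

Arc-length functional: J[y] = ∫ sqrt(1 + (y')^2) dx.
Lagrangian L = sqrt(1 + (y')^2) has no explicit y dependence, so ∂L/∂y = 0 and the Euler-Lagrange equation gives
    d/dx( y' / sqrt(1 + (y')^2) ) = 0  ⇒  y' / sqrt(1 + (y')^2) = const.
Hence y' is constant, so y(x) is affine.
Fitting the endpoints (-3, 1) and (6, 0):
    slope m = (0 − 1) / (6 − (-3)) = -1/9,
    intercept c = 1 − m·(-3) = 2/3.
Extremal: y(x) = (-1/9) x + 2/3.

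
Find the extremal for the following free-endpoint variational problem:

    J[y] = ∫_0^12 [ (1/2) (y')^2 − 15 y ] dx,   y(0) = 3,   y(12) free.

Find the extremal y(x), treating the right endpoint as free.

The Lagrangian L = (1/2) (y')^2 − 15 y gives
    ∂L/∂y = −15,   ∂L/∂y' = y'.
Euler-Lagrange: d/dx(y') − (−15) = 0, i.e. y'' + 15 = 0, so
    y(x) = −(15/2) x^2 + C1 x + C2.
Fixed left endpoint y(0) = 3 ⇒ C2 = 3.
The right endpoint x = 12 is free, so the natural (transversality) condition is ∂L/∂y' |_{x=12} = 0, i.e. y'(12) = 0.
Compute y'(x) = −15 x + C1, so y'(12) = −180 + C1 = 0 ⇒ C1 = 180.
Therefore the extremal is
    y(x) = −(15/2) x^2 + 180 x + 3.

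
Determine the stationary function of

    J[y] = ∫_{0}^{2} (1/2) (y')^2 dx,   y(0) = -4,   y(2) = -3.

The Lagrangian is L = (1/2) (y')^2.
Compute ∂L/∂y = 0, ∂L/∂y' = y'.
The Euler-Lagrange equation d/dx(∂L/∂y') − ∂L/∂y = 0 reduces to
    y'' = 0.
Its general solution is
    y(x) = A x + B,
with A, B fixed by the endpoint conditions.
Applying the endpoint conditions y(0) = -4 and y(2) = -3: solve A·0 + B = -4 and A·2 + B = -3. Subtracting gives A(2 − 0) = -3 − -4, so A = 1/2, and B = -4 − A·0 = -4. Therefore
    y(x) = (1/2) x - 4.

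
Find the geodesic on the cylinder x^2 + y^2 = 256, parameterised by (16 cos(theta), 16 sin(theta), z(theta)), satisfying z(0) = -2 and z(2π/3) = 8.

Parameterise the cylinder of radius R = 16 as
    r(θ) = (16 cos θ, 16 sin θ, z(θ)).
The arc-length element is
    ds = sqrt(256 + (dz/dθ)^2) dθ,
so the Lagrangian is L = sqrt(256 + z'^2).
L depends on z' only, not on z or θ, so ∂L/∂z = 0 and
    ∂L/∂z' = z' / sqrt(256 + z'^2).
The Euler-Lagrange equation gives
    d/dθ( z' / sqrt(256 + z'^2) ) = 0,
so z' is constant. Integrating once:
    z(θ) = a θ + b,
a helix on the cylinder (a straight line when the cylinder is unrolled). The constants a, b are determined by the endpoint conditions.
With endpoint conditions z(0) = -2 and z(2π/3) = 8: from z(0) = b we get b = -2, and a·2π/3 + -2 = 8 gives a = 15/π, so
    z(θ) = (15/π) θ − 2.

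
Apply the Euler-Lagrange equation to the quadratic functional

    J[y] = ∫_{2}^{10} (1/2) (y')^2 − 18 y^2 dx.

The Lagrangian is L = (1/2) (y')^2 − 18 y^2.
Compute ∂L/∂y = -36y, ∂L/∂y' = y'.
The Euler-Lagrange equation d/dx(∂L/∂y') − ∂L/∂y = 0 reduces to
    y'' + 36 y = 0.
Its general solution is
    y(x) = A sin(6x) + B cos(6x),
with A, B fixed by the endpoint conditions.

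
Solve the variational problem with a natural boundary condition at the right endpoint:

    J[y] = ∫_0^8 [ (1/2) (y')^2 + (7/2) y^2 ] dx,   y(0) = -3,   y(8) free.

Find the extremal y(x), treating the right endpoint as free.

The Lagrangian L = (1/2) (y')^2 + (7/2) y^2 gives
    ∂L/∂y = 7 y,   ∂L/∂y' = y'.
Euler-Lagrange: y'' − 7 y = 0.
With k = sqrt(7), the general solution is
    y(x) = A cosh(sqrt(7) x) + B sinh(sqrt(7) x).
Fixed left endpoint y(0) = -3 ⇒ A = -3.
The right endpoint x = 8 is free, so the natural (transversality) condition is ∂L/∂y' |_{x=8} = 0, i.e. y'(8) = 0.
Compute y'(x) = A k sinh(k x) + B k cosh(k x), so
    y'(8) = A k sinh(k·8) + B k cosh(k·8) = 0
    ⇒ B = −A tanh(k·8) = 3 tanh(sqrt(7)·8).
Therefore the extremal is
    y(x) = −3 cosh(sqrt(7) x) + 3 tanh(sqrt(7)·8) sinh(sqrt(7) x).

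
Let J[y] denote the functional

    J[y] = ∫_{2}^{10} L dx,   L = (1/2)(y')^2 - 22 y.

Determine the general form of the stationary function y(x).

The Lagrangian is L = (1/2)(y')^2 - 22 y.
∂L/∂y = -22.
∂L/∂y' = y'.
The Euler-Lagrange equation d/dx(∂L/∂y') − ∂L/∂y = 0 becomes:
    y'' + 22 = 0
General solution: y(x) = -11 x^2 + A x + B, where A and B are arbitrary constants fixed by the endpoint conditions.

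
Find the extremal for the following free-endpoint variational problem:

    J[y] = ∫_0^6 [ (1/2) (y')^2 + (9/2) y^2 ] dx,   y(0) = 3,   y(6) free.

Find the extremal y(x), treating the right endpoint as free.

The Lagrangian L = (1/2) (y')^2 + (9/2) y^2 gives
    ∂L/∂y = 9 y,   ∂L/∂y' = y'.
Euler-Lagrange: y'' − 9 y = 0.
With k = 3, the general solution is
    y(x) = A cosh(3 x) + B sinh(3 x).
Fixed left endpoint y(0) = 3 ⇒ A = 3.
The right endpoint x = 6 is free, so the natural (transversality) condition is ∂L/∂y' |_{x=6} = 0, i.e. y'(6) = 0.
Compute y'(x) = A k sinh(k x) + B k cosh(k x), so
    y'(6) = A k sinh(k·6) + B k cosh(k·6) = 0
    ⇒ B = −A tanh(k·6) = − 3 tanh(3·6).
Therefore the extremal is
    y(x) = 3 cosh(3 x) − 3 tanh(3·6) sinh(3 x).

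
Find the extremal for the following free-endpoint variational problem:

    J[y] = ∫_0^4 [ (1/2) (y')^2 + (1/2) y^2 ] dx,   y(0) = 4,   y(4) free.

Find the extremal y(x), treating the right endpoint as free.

The Lagrangian L = (1/2) (y')^2 + (1/2) y^2 gives
    ∂L/∂y = 1 y,   ∂L/∂y' = y'.
Euler-Lagrange: y'' − y = 0.
With k = 1, the general solution is
    y(x) = A cosh(x) + B sinh(x).
Fixed left endpoint y(0) = 4 ⇒ A = 4.
The right endpoint x = 4 is free, so the natural (transversality) condition is ∂L/∂y' |_{x=4} = 0, i.e. y'(4) = 0.
Compute y'(x) = A k sinh(k x) + B k cosh(k x), so
    y'(4) = A k sinh(k·4) + B k cosh(k·4) = 0
    ⇒ B = −A tanh(k·4) = − 4 tanh(1·4).
Therefore the extremal is
    y(x) = 4 cosh(1 x) − 4 tanh(1·4) sinh(1 x).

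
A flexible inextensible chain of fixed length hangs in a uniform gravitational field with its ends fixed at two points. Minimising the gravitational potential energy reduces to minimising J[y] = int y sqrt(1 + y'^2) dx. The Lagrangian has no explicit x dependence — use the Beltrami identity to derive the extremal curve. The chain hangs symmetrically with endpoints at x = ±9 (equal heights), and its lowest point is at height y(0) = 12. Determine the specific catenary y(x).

The Lagrangian L(y, y') = y sqrt(1 + y'^2) has no explicit x dependence, so the Beltrami identity applies:
    L − y' ∂L/∂y' = C.
Compute ∂L/∂y' = y · y' / sqrt(1 + y'^2). Then
    L − y' ∂L/∂y'
    = y sqrt(1 + y'^2) − y · y'^2 / sqrt(1 + y'^2)
    = y (1 + y'^2 − y'^2) / sqrt(1 + y'^2)
    = y / sqrt(1 + y'^2) = C.
Squaring gives y^2 = C^2 (1 + y'^2), i.e.
    y'^2 = y^2 / C^2 − 1.
Separating variables,
    dy / sqrt(y^2 − C^2) = dx / C,
and integrating gives arccosh(y / C) = (x − a)/C, so
    y(x) = C cosh((x − a)/C),
the catenary. The constants C and a are fixed by the two endpoint conditions (and, for the hanging-chain problem, the length constraint selects C).
Now fit the given data. The endpoints x = ±9 are symmetric at equal height, so the catenary is even about its minimum: a = 0 and y(x) = C cosh(x/C). The lowest point is y(0) = C cosh(0) = C, and we are told y(0) = 12, so C = 12. Therefore
    y(x) = 12 cosh(x/12),
and at the endpoints
    y(±9) = 12 cosh(9/12).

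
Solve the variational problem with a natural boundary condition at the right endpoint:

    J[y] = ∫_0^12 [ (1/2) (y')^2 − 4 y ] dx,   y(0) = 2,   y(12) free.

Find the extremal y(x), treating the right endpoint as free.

The Lagrangian L = (1/2) (y')^2 − 4 y gives
    ∂L/∂y = −4,   ∂L/∂y' = y'.
Euler-Lagrange: d/dx(y') − (−4) = 0, i.e. y'' + 4 = 0, so
    y(x) = −(4/2) x^2 + C1 x + C2.
Fixed left endpoint y(0) = 2 ⇒ C2 = 2.
The right endpoint x = 12 is free, so the natural (transversality) condition is ∂L/∂y' |_{x=12} = 0, i.e. y'(12) = 0.
Compute y'(x) = −4 x + C1, so y'(12) = −48 + C1 = 0 ⇒ C1 = 48.
Therefore the extremal is
    y(x) = −2 x^2 + 48 x + 2.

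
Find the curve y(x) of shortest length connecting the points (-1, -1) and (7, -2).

Arc-length functional: J[y] = ∫ sqrt(1 + (y')^2) dx.
Lagrangian L = sqrt(1 + (y')^2) has no explicit y dependence, so ∂L/∂y = 0 and the Euler-Lagrange equation gives
    d/dx( y' / sqrt(1 + (y')^2) ) = 0  ⇒  y' / sqrt(1 + (y')^2) = const.
Hence y' is constant, so y(x) is affine.
Fitting the endpoints (-1, -1) and (7, -2):
    slope m = ((-2) − (-1)) / (7 − (-1)) = -1/8,
    intercept c = (-1) − m·(-1) = -9/8.
Extremal: y(x) = (-1/8) x - 9/8.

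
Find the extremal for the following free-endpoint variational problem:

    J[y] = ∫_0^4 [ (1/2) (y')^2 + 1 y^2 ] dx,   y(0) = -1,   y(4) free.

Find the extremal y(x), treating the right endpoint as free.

The Lagrangian L = (1/2) (y')^2 + 1 y^2 gives
    ∂L/∂y = 2 y,   ∂L/∂y' = y'.
Euler-Lagrange: y'' − 2 y = 0.
With k = sqrt(2), the general solution is
    y(x) = A cosh(sqrt(2) x) + B sinh(sqrt(2) x).
Fixed left endpoint y(0) = -1 ⇒ A = -1.
The right endpoint x = 4 is free, so the natural (transversality) condition is ∂L/∂y' |_{x=4} = 0, i.e. y'(4) = 0.
Compute y'(x) = A k sinh(k x) + B k cosh(k x), so
    y'(4) = A k sinh(k·4) + B k cosh(k·4) = 0
    ⇒ B = −A tanh(k·4) = tanh(sqrt(2)·4).
Therefore the extremal is
    y(x) = −cosh(sqrt(2) x) + tanh(sqrt(2)·4) sinh(sqrt(2) x).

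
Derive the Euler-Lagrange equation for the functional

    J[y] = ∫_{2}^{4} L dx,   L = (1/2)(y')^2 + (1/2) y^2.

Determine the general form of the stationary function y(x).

The Lagrangian is L = (1/2)(y')^2 + (1/2) y^2.
∂L/∂y = y.
∂L/∂y' = y'.
The Euler-Lagrange equation d/dx(∂L/∂y') − ∂L/∂y = 0 becomes:
    y'' - y = 0
General solution: y(x) = A e^x + B e^(-x), where A and B are arbitrary constants fixed by the endpoint conditions.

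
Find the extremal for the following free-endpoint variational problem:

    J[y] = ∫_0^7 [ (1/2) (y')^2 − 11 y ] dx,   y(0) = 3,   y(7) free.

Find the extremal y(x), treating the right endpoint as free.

The Lagrangian L = (1/2) (y')^2 − 11 y gives
    ∂L/∂y = −11,   ∂L/∂y' = y'.
Euler-Lagrange: d/dx(y') − (−11) = 0, i.e. y'' + 11 = 0, so
    y(x) = −(11/2) x^2 + C1 x + C2.
Fixed left endpoint y(0) = 3 ⇒ C2 = 3.
The right endpoint x = 7 is free, so the natural (transversality) condition is ∂L/∂y' |_{x=7} = 0, i.e. y'(7) = 0.
Compute y'(x) = −11 x + C1, so y'(7) = −77 + C1 = 0 ⇒ C1 = 77.
Therefore the extremal is
    y(x) = −(11/2) x^2 + 77 x + 3.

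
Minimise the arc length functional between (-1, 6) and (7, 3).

Arc-length functional: J[y] = ∫ sqrt(1 + (y')^2) dx.
Lagrangian L = sqrt(1 + (y')^2) has no explicit y dependence, so ∂L/∂y = 0 and the Euler-Lagrange equation gives
    d/dx( y' / sqrt(1 + (y')^2) ) = 0  ⇒  y' / sqrt(1 + (y')^2) = const.
Hence y' is constant, so y(x) is affine.
Fitting the endpoints (-1, 6) and (7, 3):
    slope m = (3 − 6) / (7 − (-1)) = -3/8,
    intercept c = 6 − m·(-1) = 45/8.
Extremal: y(x) = (-3/8) x + 45/8.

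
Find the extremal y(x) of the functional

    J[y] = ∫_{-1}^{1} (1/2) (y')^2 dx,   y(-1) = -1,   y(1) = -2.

The Lagrangian is L = (1/2) (y')^2.
Compute ∂L/∂y = 0, ∂L/∂y' = y'.
The Euler-Lagrange equation d/dx(∂L/∂y') − ∂L/∂y = 0 reduces to
    y'' = 0.
Its general solution is
    y(x) = A x + B,
with A, B fixed by the endpoint conditions.
Applying the endpoint conditions y(-1) = -1 and y(1) = -2: solve A·-1 + B = -1 and A·1 + B = -2. Subtracting gives A(1 − -1) = -2 − -1, so A = -1/2, and B = -1 − A·-1 = -3/2. Therefore
    y(x) = (-1/2) x - 3/2.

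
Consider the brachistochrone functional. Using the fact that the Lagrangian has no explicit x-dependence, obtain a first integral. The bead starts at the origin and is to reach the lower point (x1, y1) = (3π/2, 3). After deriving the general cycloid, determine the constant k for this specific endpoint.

The Lagrangian L = sqrt((1 + y'^2) / y) has no explicit x dependence, so the Beltrami identity applies:
    L − y' ∂L/∂y' = C.
Compute ∂L/∂y' = y' / sqrt(y (1 + y'^2)).
Substitute:
    sqrt((1 + y'^2)/y) − y'·y' / sqrt(y (1 + y'^2))
    = (1 + y'^2) / sqrt(y (1 + y'^2)) − y'^2 / sqrt(y (1 + y'^2))
    = 1 / sqrt(y (1 + y'^2)) = C.
Squaring and rearranging gives the first integral
    y (1 + y'^2) = 1/C^2 =: k   (constant).
Solving this first-order ODE by the substitution
    y = (k/2)(1 − cos θ)
yields the cycloid parameterisation
    x(θ) = (k/2)(θ − sin θ),   y(θ) = (k/2)(1 − cos θ).
The constant k is fixed by the endpoint condition.
Now fit the given lower endpoint (x1, y1) = (3π/2, 3). At the bottom of the first arch (θ = π), the parametric equations give
    y(π) = (k/2)(1 − cos π) = k,
    x(π) = (k/2)(π − sin π) = kπ/2.
Matching y(π) = 3 gives k = 3, consistent with x(π) = 3π/2. Therefore the specific cycloid is
    x(θ) = (3/2)(θ − sin θ),   y(θ) = (3/2)(1 − cos θ).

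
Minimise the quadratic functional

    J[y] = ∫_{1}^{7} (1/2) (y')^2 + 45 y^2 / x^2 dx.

The Lagrangian is L = (1/2) (y')^2 + 45 y^2 / x^2.
Compute ∂L/∂y = 90y/x^2, ∂L/∂y' = y'.
The Euler-Lagrange equation d/dx(∂L/∂y') − ∂L/∂y = 0 reduces to
    y'' − 90/x^2 · y = 0  (x > 0).
Its general solution is
    y(x) = A x^10 + B x^(-9),
with A, B fixed by the endpoint conditions.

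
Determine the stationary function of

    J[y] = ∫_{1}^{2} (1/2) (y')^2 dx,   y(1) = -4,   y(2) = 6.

The Lagrangian is L = (1/2) (y')^2.
Compute ∂L/∂y = 0, ∂L/∂y' = y'.
The Euler-Lagrange equation d/dx(∂L/∂y') − ∂L/∂y = 0 reduces to
    y'' = 0.
Its general solution is
    y(x) = A x + B,
with A, B fixed by the endpoint conditions.
Applying the endpoint conditions y(1) = -4 and y(2) = 6: solve A·1 + B = -4 and A·2 + B = 6. Subtracting gives A(2 − 1) = 6 − -4, so A = 10, and B = -4 − A·1 = -14. Therefore
    y(x) = 10 x - 14.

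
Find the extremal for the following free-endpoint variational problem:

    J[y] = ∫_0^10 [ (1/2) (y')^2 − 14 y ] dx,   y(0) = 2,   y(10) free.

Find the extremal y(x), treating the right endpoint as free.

The Lagrangian L = (1/2) (y')^2 − 14 y gives
    ∂L/∂y = −14,   ∂L/∂y' = y'.
Euler-Lagrange: d/dx(y') − (−14) = 0, i.e. y'' + 14 = 0, so
    y(x) = −(14/2) x^2 + C1 x + C2.
Fixed left endpoint y(0) = 2 ⇒ C2 = 2.
The right endpoint x = 10 is free, so the natural (transversality) condition is ∂L/∂y' |_{x=10} = 0, i.e. y'(10) = 0.
Compute y'(x) = −14 x + C1, so y'(10) = −140 + C1 = 0 ⇒ C1 = 140.
Therefore the extremal is
    y(x) = −7 x^2 + 140 x + 2.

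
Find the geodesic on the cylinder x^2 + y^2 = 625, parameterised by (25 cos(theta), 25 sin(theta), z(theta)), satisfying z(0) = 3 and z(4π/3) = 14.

Parameterise the cylinder of radius R = 25 as
    r(θ) = (25 cos θ, 25 sin θ, z(θ)).
The arc-length element is
    ds = sqrt(625 + (dz/dθ)^2) dθ,
so the Lagrangian is L = sqrt(625 + z'^2).
L depends on z' only, not on z or θ, so ∂L/∂z = 0 and
    ∂L/∂z' = z' / sqrt(625 + z'^2).
The Euler-Lagrange equation gives
    d/dθ( z' / sqrt(625 + z'^2) ) = 0,
so z' is constant. Integrating once:
    z(θ) = a θ + b,
a helix on the cylinder (a straight line when the cylinder is unrolled). The constants a, b are determined by the endpoint conditions.
With endpoint conditions z(0) = 3 and z(4π/3) = 14: from z(0) = b we get b = 3, and a·4π/3 + 3 = 14 gives a = 33/(4π), so
    z(θ) = (33/(4π)) θ + 3.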